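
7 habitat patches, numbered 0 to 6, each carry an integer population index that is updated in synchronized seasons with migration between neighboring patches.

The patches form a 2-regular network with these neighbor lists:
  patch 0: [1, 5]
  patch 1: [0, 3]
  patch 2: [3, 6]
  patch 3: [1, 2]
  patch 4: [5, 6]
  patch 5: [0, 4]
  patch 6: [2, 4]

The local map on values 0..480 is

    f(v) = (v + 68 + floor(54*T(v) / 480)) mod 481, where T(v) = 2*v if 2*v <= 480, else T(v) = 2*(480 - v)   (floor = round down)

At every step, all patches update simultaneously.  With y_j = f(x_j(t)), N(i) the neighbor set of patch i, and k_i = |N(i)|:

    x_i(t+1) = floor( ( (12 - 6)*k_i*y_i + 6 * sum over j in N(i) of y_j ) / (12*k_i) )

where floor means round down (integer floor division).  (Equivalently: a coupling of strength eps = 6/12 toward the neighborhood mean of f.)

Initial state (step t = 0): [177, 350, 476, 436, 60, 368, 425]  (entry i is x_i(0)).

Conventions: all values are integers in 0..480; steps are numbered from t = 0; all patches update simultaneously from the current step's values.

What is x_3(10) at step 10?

Answer: x_3(10) = 138

Derivation:
t=0: [177, 350, 476, 436, 60, 368, 425]
t=1: [369, 302, 45, 143, 191, 336, 63]
t=2: [442, 381, 158, 254, 295, 408, 178]
t=3: [139, 337, 295, 369, 276, 115, 309]
t=4: [280, 393, 421, 440, 350, 260, 405]
t=5: [410, 347, 21, 143, 319, 398, 121]
t=6: [117, 285, 161, 255, 266, 110, 237]
t=7: [255, 344, 315, 351, 331, 249, 340]
t=8: [389, 426, 431, 439, 417, 385, 432]
t=9: [363, 140, 30, 31, 134, 360, 26]
t=10: [402, 260, 103, 138, 254, 399, 133]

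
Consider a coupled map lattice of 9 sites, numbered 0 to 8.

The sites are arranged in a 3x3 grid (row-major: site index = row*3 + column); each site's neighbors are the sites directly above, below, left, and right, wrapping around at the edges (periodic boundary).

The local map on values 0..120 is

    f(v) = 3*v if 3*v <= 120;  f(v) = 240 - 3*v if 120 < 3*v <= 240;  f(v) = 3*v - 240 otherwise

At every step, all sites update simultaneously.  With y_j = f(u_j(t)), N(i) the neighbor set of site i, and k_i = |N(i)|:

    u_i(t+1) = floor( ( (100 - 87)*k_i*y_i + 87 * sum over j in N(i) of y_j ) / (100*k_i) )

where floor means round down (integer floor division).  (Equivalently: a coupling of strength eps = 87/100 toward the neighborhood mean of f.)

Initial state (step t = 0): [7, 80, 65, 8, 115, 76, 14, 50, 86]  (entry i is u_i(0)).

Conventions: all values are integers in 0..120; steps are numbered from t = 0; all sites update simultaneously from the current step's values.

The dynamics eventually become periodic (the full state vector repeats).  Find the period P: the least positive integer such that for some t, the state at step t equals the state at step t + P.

Answer: 4
Key observation: The state at step 52, [9, 10, 10, 12, 12, 13, 15, 13, 16], reappears at step 56 — and no state repeats earlier — so the cycle the system enters has period 4.

Derivation:
t=0: [7, 80, 65, 8, 115, 76, 14, 50, 86]
t=1: [26, 56, 16, 42, 41, 43, 38, 47, 43]
t=2: [85, 83, 87, 106, 101, 99, 102, 102, 95]
t=3: [39, 37, 30, 53, 53, 52, 52, 48, 51]
t=4: [94, 97, 98, 90, 91, 84, 93, 91, 88]
t=5: [43, 41, 35, 31, 31, 32, 33, 36, 33]
t=6: [104, 105, 105, 98, 102, 97, 102, 102, 101]
t=7: [68, 70, 66, 62, 62, 62, 64, 67, 64]
t=8: [42, 41, 42, 48, 45, 50, 44, 44, 46]
t=9: [109, 111, 106, 103, 103, 102, 105, 108, 104]
t=10: [79, 81, 79, 73, 76, 71, 77, 78, 75]
t=11: [8, 5, 10, 13, 13, 14, 10, 9, 11]
t=12: [27, 28, 28, 34, 31, 36, 30, 28, 32]
t=13: [88, 85, 91, 94, 94, 95, 90, 89, 92]
t=14: [29, 29, 30, 36, 33, 39, 31, 30, 34]
t=15: [93, 90, 97, 100, 100, 101, 96, 94, 98]
t=16: [46, 45, 47, 53, 50, 57, 48, 47, 51]
t=17: [96, 98, 91, 88, 88, 86, 92, 95, 90]
t=18: [38, 39, 36, 30, 33, 26, 36, 37, 32]
t=19: [106, 109, 102, 98, 99, 95, 103, 105, 100]
t=20: [70, 71, 67, 61, 64, 57, 67, 69, 63]
t=21: [39, 36, 43, 47, 46, 51, 42, 40, 45]
t=22: [109, 111, 105, 104, 103, 102, 110, 108, 107]
t=23: [83, 80, 80, 77, 77, 73, 82, 83, 79]
t=24: [4, 5, 7, 10, 9, 7, 7, 5, 8]
t=25: [20, 18, 18, 21, 21, 24, 20, 20, 20]
t=26: [58, 58, 60, 63, 62, 61, 60, 59, 61]
t=27: [60, 61, 61, 58, 58, 55, 59, 59, 59]
t=28: [60, 60, 62, 66, 65, 64, 63, 62, 64]
t=29: [52, 54, 54, 49, 50, 47, 51, 51, 51]
t=30: [84, 83, 85, 90, 89, 88, 87, 85, 87]
t=31: [17, 16, 16, 22, 20, 23, 19, 18, 19]
t=32: [54, 52, 55, 60, 59, 59, 57, 55, 57]
t=33: [72, 74, 73, 67, 69, 66, 70, 71, 70]
t=34: [26, 25, 27, 33, 31, 32, 30, 27, 30]
t=35: [85, 82, 84, 90, 88, 91, 87, 86, 87]
t=36: [16, 15, 17, 24, 22, 23, 21, 18, 21]
t=37: [56, 53, 55, 62, 60, 63, 59, 58, 59]
t=38: [68, 69, 67, 60, 62, 61, 63, 66, 63]
t=39: [44, 41, 43, 50, 48, 51, 47, 46, 47]
t=40: [104, 105, 103, 96, 98, 97, 99, 102, 99]
t=41: [63, 66, 64, 57, 59, 56, 60, 61, 60]
t=42: [54, 53, 55, 62, 60, 61, 59, 56, 59]
t=43: [69, 72, 70, 63, 65, 62, 66, 67, 66]
t=44: [36, 35, 37, 44, 42, 43, 41, 38, 41]
t=45: [109, 110, 110, 111, 110, 112, 112, 113, 113]
t=46: [91, 91, 92, 92, 93, 93, 94, 94, 95]
t=47: [36, 36, 37, 37, 37, 39, 39, 40, 40]
t=48: [111, 111, 112, 112, 113, 113, 115, 114, 116]
t=49: [96, 96, 97, 98, 97, 99, 100, 101, 101]
t=50: [52, 52, 53, 54, 54, 55, 57, 56, 58]
t=51: [78, 79, 77, 76, 77, 75, 74, 73, 73]
t=52: [9, 10, 10, 12, 12, 13, 15, 13, 16]
t=53: [34, 32, 35, 36, 36, 37, 38, 39, 39]
t=54: [105, 106, 106, 108, 108, 109, 111, 109, 112]
t=55: [82, 80, 83, 84, 84, 85, 86, 87, 87]
t=56: [9, 10, 10, 12, 12, 13, 15, 13, 16]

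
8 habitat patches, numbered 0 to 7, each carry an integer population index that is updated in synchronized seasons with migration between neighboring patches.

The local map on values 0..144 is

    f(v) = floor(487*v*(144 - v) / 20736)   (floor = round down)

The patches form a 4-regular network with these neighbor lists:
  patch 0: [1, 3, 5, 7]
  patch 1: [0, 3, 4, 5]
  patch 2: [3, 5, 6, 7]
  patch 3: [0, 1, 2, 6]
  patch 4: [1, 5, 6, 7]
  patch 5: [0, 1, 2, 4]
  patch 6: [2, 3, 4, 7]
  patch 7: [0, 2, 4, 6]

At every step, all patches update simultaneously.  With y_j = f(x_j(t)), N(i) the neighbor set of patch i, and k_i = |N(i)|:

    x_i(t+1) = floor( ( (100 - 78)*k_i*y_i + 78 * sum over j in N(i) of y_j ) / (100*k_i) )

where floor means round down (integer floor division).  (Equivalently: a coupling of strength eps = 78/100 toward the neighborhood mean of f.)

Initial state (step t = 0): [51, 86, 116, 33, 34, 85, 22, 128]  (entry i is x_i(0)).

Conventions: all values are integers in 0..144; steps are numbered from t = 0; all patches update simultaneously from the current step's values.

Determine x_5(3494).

Answer: x_5(3494) = 121
Key observation: The state at step 6, [121, 121, 121, 121, 121, 121, 121, 121], reappears at step 10: the system is in a cycle of period 4 from step 6 on.  Therefore the state at step 3494 equals the state at step 6 + ((3494 - 6) mod 4) = 6, which is [121, 121, 121, 121, 121, 121, 121, 121].

Derivation:
t=0: [51, 86, 116, 33, 34, 85, 22, 128]
t=1: [96, 103, 77, 90, 86, 101, 71, 76]
t=2: [108, 107, 115, 112, 111, 108, 118, 117]
t=3: [86, 88, 79, 83, 83, 87, 78, 80]
t=4: [117, 116, 118, 118, 117, 117, 119, 119]
t=5: [73, 74, 71, 72, 72, 74, 71, 71]
t=6: [121, 121, 121, 121, 121, 121, 121, 121]
t=7: [65, 65, 65, 65, 65, 65, 65, 65]
t=8: [120, 120, 120, 120, 120, 120, 120, 120]
t=9: [67, 67, 67, 67, 67, 67, 67, 67]
t=10: [121, 121, 121, 121, 121, 121, 121, 121]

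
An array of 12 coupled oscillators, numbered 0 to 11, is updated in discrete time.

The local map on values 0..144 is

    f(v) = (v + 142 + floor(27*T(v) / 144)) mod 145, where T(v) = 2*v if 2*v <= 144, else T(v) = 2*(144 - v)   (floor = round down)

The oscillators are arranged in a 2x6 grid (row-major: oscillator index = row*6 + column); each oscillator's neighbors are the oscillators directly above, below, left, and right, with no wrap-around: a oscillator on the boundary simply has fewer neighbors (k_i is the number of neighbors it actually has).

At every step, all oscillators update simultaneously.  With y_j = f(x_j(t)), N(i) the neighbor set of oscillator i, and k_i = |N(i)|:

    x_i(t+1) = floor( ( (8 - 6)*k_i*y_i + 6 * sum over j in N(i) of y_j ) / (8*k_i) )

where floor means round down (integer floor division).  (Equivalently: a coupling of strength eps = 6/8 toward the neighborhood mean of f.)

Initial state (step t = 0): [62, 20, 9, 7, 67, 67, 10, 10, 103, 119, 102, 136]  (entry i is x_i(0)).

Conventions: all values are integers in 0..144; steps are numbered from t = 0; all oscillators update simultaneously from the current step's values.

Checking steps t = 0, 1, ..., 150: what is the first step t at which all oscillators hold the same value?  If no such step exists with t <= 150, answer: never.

Simulating step by step:
t=0: [62, 20, 9, 7, 67, 67, 10, 10, 103, 119, 102, 136]  (not all equal)
t=1: [33, 31, 38, 57, 74, 106, 37, 39, 64, 90, 116, 110]  (not all equal)
t=2: [42, 45, 62, 82, 103, 110, 46, 55, 72, 97, 111, 119]  (not all equal)
t=3: [57, 66, 84, 102, 114, 119, 62, 71, 90, 107, 117, 120]  (not all equal)
t=4: [82, 89, 102, 114, 121, 124, 83, 92, 105, 115, 122, 124]  (not all equal)
t=5: [103, 107, 114, 121, 125, 127, 104, 108, 115, 121, 125, 127]  (not all equal)
t=6: [116, 118, 121, 125, 128, 129, 116, 118, 122, 125, 128, 129]  (not all equal)
t=7: [123, 124, 126, 128, 130, 131, 123, 124, 126, 129, 130, 131]  (not all equal)
t=8: [127, 128, 129, 130, 131, 132, 127, 128, 129, 130, 131, 132]  (not all equal)
t=9: [130, 130, 131, 131, 132, 132, 130, 130, 131, 131, 132, 132]  (not all equal)
t=10: [132, 132, 132, 132, 132, 133, 132, 132, 132, 132, 132, 133]  (not all equal)
t=11: [133, 133, 133, 133, 133, 133, 133, 133, 133, 133, 133, 133]  (all equal)

Answer: 11
Key observation: Synchronization is absorbing here: once all oscillators are equal they stay equal, and step 11 is the first all-equal step.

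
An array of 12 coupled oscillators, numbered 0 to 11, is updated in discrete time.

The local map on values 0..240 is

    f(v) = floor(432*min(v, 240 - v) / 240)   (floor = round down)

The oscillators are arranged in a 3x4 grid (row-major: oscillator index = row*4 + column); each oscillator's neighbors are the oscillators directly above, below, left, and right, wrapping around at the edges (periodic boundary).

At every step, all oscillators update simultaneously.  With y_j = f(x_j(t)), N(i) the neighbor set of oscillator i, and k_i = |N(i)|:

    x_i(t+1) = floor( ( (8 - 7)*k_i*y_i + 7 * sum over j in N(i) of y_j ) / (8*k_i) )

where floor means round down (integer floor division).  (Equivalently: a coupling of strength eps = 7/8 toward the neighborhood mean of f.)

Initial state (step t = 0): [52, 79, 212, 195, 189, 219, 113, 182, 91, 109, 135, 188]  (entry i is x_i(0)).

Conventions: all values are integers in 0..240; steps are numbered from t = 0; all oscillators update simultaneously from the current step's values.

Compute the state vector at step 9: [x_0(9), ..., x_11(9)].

Answer: [179, 182, 182, 182, 180, 180, 183, 180, 179, 181, 183, 181]

Derivation:
t=0: [52, 79, 212, 195, 189, 219, 113, 182, 91, 109, 135, 188]
t=1: [115, 100, 140, 84, 98, 142, 108, 115, 123, 140, 142, 129]
t=2: [182, 185, 175, 192, 197, 181, 185, 183, 192, 184, 186, 187]
t=3: [89, 105, 97, 102, 96, 95, 104, 90, 93, 97, 102, 93]
t=4: [175, 172, 184, 167, 165, 179, 174, 175, 168, 177, 176, 172]
t=5: [127, 111, 118, 116, 120, 120, 111, 125, 122, 118, 113, 122]
t=6: [208, 209, 203, 208, 210, 207, 208, 208, 210, 208, 208, 208]
t=7: [55, 59, 57, 58, 56, 56, 59, 56, 55, 56, 58, 56]
t=8: [101, 100, 104, 100, 99, 102, 102, 102, 99, 101, 102, 101]
t=9: [179, 182, 182, 182, 180, 180, 183, 180, 179, 181, 183, 181]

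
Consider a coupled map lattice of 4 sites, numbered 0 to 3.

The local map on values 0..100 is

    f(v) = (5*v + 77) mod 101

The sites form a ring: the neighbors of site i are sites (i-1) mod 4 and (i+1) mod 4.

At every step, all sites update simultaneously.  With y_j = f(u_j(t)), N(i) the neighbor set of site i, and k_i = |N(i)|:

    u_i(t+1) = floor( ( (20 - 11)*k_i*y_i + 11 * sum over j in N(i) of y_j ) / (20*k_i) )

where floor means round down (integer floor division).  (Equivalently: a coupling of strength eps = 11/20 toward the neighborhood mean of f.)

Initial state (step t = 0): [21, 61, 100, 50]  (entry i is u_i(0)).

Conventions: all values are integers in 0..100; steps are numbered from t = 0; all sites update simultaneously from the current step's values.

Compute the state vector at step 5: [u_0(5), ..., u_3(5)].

Simulating step by step:
t=0: [21, 61, 100, 50]
t=1: [64, 77, 60, 52]
t=2: [67, 72, 58, 61]
t=3: [34, 34, 59, 55]
t=4: [46, 51, 56, 53]
t=5: [20, 29, 43, 33]

Answer: [20, 29, 43, 33]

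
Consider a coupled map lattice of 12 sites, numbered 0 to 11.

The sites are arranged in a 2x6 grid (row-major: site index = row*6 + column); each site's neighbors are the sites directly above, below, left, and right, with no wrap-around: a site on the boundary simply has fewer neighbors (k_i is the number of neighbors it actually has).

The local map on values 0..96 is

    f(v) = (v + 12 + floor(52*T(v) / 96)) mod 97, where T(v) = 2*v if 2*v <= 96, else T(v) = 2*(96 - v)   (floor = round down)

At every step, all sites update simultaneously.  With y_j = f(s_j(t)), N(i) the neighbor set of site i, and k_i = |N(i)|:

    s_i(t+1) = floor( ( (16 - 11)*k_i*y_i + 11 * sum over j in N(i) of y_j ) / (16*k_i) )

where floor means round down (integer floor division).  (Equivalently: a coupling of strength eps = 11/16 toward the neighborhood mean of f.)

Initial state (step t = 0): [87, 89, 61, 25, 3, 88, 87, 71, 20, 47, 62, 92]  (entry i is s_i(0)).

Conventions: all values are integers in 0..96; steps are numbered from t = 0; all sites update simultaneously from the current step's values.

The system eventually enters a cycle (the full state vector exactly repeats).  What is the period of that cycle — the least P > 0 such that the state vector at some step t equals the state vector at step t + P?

Answer: 6
Key observation: The state at step 15, [11, 11, 11, 11, 11, 11, 11, 11, 11, 11, 11, 11], reappears at step 21 — and no state repeats earlier — so the cycle the system enters has period 6.

Derivation:
t=0: [87, 89, 61, 25, 3, 88, 87, 71, 20, 47, 62, 92]
t=1: [11, 11, 33, 29, 25, 13, 11, 21, 25, 33, 13, 11]
t=2: [34, 49, 63, 73, 54, 45, 41, 47, 69, 65, 52, 37]
t=3: [30, 28, 13, 12, 12, 37, 32, 9, 12, 13, 30, 35]
t=4: [74, 54, 45, 37, 57, 69, 60, 51, 36, 46, 59, 82]
t=5: [13, 12, 46, 35, 30, 13, 13, 30, 34, 46, 12, 13]
t=6: [38, 39, 49, 47, 59, 51, 51, 59, 47, 49, 39, 38]
t=7: [65, 56, 31, 13, 31, 40, 40, 31, 13, 31, 56, 65]
t=8: [41, 42, 44, 64, 57, 60, 60, 57, 64, 44, 42, 41]
t=9: [5, 5, 8, 10, 11, 9, 9, 11, 10, 8, 5, 5]
t=10: [24, 26, 28, 30, 29, 28, 28, 29, 30, 28, 26, 24]
t=11: [66, 67, 70, 71, 70, 67, 67, 70, 71, 70, 67, 66]
t=12: [13, 13, 13, 13, 13, 13, 13, 13, 13, 13, 13, 13]
t=13: [39, 39, 39, 39, 39, 39, 39, 39, 39, 39, 39, 39]
t=14: [93, 93, 93, 93, 93, 93, 93, 93, 93, 93, 93, 93]
t=15: [11, 11, 11, 11, 11, 11, 11, 11, 11, 11, 11, 11]
t=16: [34, 34, 34, 34, 34, 34, 34, 34, 34, 34, 34, 34]
t=17: [82, 82, 82, 82, 82, 82, 82, 82, 82, 82, 82, 82]
t=18: [12, 12, 12, 12, 12, 12, 12, 12, 12, 12, 12, 12]
t=19: [37, 37, 37, 37, 37, 37, 37, 37, 37, 37, 37, 37]
t=20: [89, 89, 89, 89, 89, 89, 89, 89, 89, 89, 89, 89]
t=21: [11, 11, 11, 11, 11, 11, 11, 11, 11, 11, 11, 11]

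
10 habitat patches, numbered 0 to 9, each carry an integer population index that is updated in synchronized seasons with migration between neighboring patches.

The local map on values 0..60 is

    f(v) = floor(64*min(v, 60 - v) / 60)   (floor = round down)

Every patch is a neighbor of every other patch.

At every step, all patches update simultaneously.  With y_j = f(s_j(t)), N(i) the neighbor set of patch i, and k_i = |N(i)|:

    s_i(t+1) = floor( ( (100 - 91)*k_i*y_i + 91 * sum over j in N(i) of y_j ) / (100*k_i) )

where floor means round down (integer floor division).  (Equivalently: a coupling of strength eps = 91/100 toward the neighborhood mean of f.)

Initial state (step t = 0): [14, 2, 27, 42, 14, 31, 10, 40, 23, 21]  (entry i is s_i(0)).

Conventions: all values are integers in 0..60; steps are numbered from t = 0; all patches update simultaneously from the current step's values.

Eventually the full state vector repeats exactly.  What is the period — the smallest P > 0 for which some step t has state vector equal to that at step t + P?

Answer: 3
Key observation: The state at step 12, [29, 29, 29, 29, 29, 29, 29, 29, 29, 29], reappears at step 15 — and no state repeats earlier — so the cycle the system enters has period 3.

Derivation:
t=0: [14, 2, 27, 42, 14, 31, 10, 40, 23, 21]
t=1: [18, 18, 18, 18, 18, 18, 18, 18, 18, 18]
t=2: [19, 19, 19, 19, 19, 19, 19, 19, 19, 19]
t=3: [20, 20, 20, 20, 20, 20, 20, 20, 20, 20]
t=4: [21, 21, 21, 21, 21, 21, 21, 21, 21, 21]
t=5: [22, 22, 22, 22, 22, 22, 22, 22, 22, 22]
t=6: [23, 23, 23, 23, 23, 23, 23, 23, 23, 23]
t=7: [24, 24, 24, 24, 24, 24, 24, 24, 24, 24]
t=8: [25, 25, 25, 25, 25, 25, 25, 25, 25, 25]
t=9: [26, 26, 26, 26, 26, 26, 26, 26, 26, 26]
t=10: [27, 27, 27, 27, 27, 27, 27, 27, 27, 27]
t=11: [28, 28, 28, 28, 28, 28, 28, 28, 28, 28]
t=12: [29, 29, 29, 29, 29, 29, 29, 29, 29, 29]
t=13: [30, 30, 30, 30, 30, 30, 30, 30, 30, 30]
t=14: [32, 32, 32, 32, 32, 32, 32, 32, 32, 32]
t=15: [29, 29, 29, 29, 29, 29, 29, 29, 29, 29]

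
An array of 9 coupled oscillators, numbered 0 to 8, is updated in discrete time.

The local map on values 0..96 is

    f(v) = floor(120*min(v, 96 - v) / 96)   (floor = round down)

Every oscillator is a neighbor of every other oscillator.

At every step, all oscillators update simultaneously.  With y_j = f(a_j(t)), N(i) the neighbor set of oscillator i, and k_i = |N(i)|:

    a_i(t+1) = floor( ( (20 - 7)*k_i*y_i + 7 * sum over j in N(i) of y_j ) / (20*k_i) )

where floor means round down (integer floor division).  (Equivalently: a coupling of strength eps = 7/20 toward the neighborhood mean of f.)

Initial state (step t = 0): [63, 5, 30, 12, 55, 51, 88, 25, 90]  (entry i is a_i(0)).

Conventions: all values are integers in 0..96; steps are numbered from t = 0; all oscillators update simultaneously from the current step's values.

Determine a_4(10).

Simulating step by step:
t=0: [63, 5, 30, 12, 55, 51, 88, 25, 90]
t=1: [35, 14, 33, 20, 42, 45, 17, 29, 15]
t=2: [39, 23, 38, 28, 45, 47, 26, 35, 24]
t=3: [45, 33, 44, 37, 50, 51, 35, 42, 34]
t=4: [53, 44, 52, 47, 54, 53, 45, 51, 45]
t=5: [53, 54, 54, 56, 53, 53, 55, 55, 55]
t=6: [52, 51, 51, 50, 52, 52, 51, 51, 51]
t=7: [55, 55, 55, 56, 55, 55, 55, 55, 55]
t=8: [50, 50, 50, 50, 50, 50, 50, 50, 50]
t=9: [57, 57, 57, 57, 57, 57, 57, 57, 57]
t=10: [48, 48, 48, 48, 48, 48, 48, 48, 48]

Answer: a_4(10) = 48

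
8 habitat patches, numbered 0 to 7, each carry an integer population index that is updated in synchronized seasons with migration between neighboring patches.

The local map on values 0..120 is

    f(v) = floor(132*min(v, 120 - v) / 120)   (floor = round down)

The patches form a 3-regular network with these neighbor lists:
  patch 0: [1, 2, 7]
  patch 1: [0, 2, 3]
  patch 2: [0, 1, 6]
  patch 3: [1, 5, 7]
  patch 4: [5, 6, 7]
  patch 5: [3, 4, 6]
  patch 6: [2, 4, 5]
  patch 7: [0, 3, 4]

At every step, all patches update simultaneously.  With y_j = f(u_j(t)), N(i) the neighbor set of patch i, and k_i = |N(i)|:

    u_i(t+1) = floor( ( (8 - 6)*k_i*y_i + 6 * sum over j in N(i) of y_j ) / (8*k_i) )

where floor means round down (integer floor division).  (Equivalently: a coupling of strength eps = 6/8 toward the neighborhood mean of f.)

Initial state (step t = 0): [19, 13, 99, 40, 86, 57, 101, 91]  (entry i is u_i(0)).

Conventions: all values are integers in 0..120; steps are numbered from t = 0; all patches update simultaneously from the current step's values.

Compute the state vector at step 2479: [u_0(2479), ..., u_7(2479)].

Simulating step by step:
t=0: [19, 13, 99, 40, 86, 57, 101, 91]
t=1: [22, 25, 19, 37, 37, 40, 35, 33]
t=2: [26, 27, 27, 36, 39, 40, 35, 35]
t=3: [31, 31, 31, 37, 40, 40, 38, 36]
t=4: [35, 35, 35, 39, 42, 42, 40, 39]
t=5: [39, 39, 39, 42, 44, 44, 43, 42]
t=6: [43, 43, 43, 45, 47, 47, 46, 45]
t=7: [47, 47, 47, 49, 50, 50, 49, 49]
t=8: [51, 51, 51, 53, 54, 54, 53, 53]
t=9: [56, 56, 56, 57, 58, 58, 58, 57]
t=10: [61, 61, 61, 62, 62, 62, 62, 62]
t=11: [63, 63, 63, 63, 63, 63, 63, 63]
t=12: [62, 62, 62, 62, 62, 62, 62, 62]
t=13: [63, 63, 63, 63, 63, 63, 63, 63]

Answer: [63, 63, 63, 63, 63, 63, 63, 63]
Key observation: The state at step 11, [63, 63, 63, 63, 63, 63, 63, 63], reappears at step 13: the system is in a cycle of period 2 from step 11 on.  Therefore the state at step 2479 equals the state at step 11 + ((2479 - 11) mod 2) = 11, which is [63, 63, 63, 63, 63, 63, 63, 63].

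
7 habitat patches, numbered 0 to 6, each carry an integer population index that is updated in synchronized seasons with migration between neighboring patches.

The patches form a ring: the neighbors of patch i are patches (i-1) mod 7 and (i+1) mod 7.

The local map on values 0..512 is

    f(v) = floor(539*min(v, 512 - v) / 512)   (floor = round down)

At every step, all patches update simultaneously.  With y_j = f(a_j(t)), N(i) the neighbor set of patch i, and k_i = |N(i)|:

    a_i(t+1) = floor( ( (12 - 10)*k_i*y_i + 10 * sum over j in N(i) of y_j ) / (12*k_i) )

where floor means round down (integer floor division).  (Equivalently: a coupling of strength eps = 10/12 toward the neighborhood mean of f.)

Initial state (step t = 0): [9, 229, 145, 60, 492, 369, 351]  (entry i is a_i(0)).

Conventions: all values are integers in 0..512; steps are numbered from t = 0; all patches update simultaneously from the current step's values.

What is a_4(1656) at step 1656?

Answer: a_4(1656) = 260
Key observation: The state at step 19, [265, 265, 265, 265, 265, 265, 265], reappears at step 21: the system is in a cycle of period 2 from step 19 on.  Therefore the state at step 1656 equals the state at step 19 + ((1656 - 19) mod 2) = 20, which is [260, 260, 260, 260, 260, 260, 260].

Derivation:
t=0: [9, 229, 145, 60, 492, 369, 351]
t=1: [172, 107, 152, 82, 92, 104, 94]
t=2: [117, 160, 109, 121, 97, 99, 137]
t=3: [150, 126, 141, 111, 113, 119, 118]
t=4: [132, 149, 128, 130, 120, 121, 138]
t=5: [148, 139, 144, 131, 130, 134, 134]
t=6: [145, 151, 143, 142, 138, 138, 146]
t=7: [154, 152, 152, 147, 146, 148, 149]
t=8: [158, 160, 157, 156, 154, 154, 158]
t=9: [166, 165, 165, 163, 162, 163, 164]
t=10: [172, 173, 172, 171, 170, 171, 172]
t=11: [181, 181, 181, 179, 179, 179, 180]
t=12: [189, 190, 189, 188, 188, 188, 189]
t=13: [198, 198, 198, 197, 197, 197, 197]
t=14: [207, 208, 207, 207, 207, 207, 207]
t=15: [217, 217, 217, 217, 217, 217, 217]
t=16: [228, 228, 228, 228, 228, 228, 228]
t=17: [240, 240, 240, 240, 240, 240, 240]
t=18: [252, 252, 252, 252, 252, 252, 252]
t=19: [265, 265, 265, 265, 265, 265, 265]
t=20: [260, 260, 260, 260, 260, 260, 260]
t=21: [265, 265, 265, 265, 265, 265, 265]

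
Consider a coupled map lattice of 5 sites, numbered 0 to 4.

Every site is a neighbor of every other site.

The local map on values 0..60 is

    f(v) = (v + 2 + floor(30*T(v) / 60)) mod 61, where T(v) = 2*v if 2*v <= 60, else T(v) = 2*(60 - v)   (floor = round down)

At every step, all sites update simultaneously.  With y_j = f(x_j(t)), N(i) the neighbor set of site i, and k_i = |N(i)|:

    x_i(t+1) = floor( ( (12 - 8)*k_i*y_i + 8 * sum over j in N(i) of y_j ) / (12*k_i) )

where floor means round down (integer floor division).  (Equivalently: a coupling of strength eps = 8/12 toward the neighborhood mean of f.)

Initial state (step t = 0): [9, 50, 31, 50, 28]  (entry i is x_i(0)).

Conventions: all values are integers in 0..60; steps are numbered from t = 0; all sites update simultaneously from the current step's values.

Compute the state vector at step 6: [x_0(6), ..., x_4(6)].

Answer: [22, 22, 22, 22, 22]

Derivation:
t=0: [9, 50, 31, 50, 28]
t=1: [16, 13, 13, 13, 23]
t=2: [33, 32, 32, 32, 35]
t=3: [1, 1, 1, 1, 1]
t=4: [4, 4, 4, 4, 4]
t=5: [10, 10, 10, 10, 10]
t=6: [22, 22, 22, 22, 22]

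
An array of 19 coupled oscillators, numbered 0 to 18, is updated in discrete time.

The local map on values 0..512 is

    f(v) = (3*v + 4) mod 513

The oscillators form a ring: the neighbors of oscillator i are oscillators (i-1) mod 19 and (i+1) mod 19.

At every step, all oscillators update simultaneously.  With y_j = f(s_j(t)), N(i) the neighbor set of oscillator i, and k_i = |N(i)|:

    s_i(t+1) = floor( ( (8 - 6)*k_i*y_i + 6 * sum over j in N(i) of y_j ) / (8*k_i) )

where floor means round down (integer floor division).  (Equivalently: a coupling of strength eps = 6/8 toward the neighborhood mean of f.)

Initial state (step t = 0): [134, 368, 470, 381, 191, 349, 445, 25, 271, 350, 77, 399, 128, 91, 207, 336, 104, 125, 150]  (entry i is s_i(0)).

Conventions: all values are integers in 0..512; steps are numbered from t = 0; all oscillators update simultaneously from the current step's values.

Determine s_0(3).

Simulating step by step:
t=0: [134, 368, 470, 381, 191, 349, 445, 25, 271, 350, 77, 399, 128, 91, 207, 336, 104, 125, 150]
t=1: [302, 318, 173, 199, 70, 147, 117, 251, 116, 209, 134, 277, 266, 256, 319, 285, 408, 383, 407]
t=2: [340, 263, 202, 106, 253, 324, 347, 326, 223, 313, 266, 341, 290, 341, 338, 330, 227, 182, 246]
t=3: [318, 298, 250, 210, 356, 216, 354, 184, 377, 275, 233, 244, 91, 325, 307, 374, 237, 159, 262]

Answer: s_0(3) = 318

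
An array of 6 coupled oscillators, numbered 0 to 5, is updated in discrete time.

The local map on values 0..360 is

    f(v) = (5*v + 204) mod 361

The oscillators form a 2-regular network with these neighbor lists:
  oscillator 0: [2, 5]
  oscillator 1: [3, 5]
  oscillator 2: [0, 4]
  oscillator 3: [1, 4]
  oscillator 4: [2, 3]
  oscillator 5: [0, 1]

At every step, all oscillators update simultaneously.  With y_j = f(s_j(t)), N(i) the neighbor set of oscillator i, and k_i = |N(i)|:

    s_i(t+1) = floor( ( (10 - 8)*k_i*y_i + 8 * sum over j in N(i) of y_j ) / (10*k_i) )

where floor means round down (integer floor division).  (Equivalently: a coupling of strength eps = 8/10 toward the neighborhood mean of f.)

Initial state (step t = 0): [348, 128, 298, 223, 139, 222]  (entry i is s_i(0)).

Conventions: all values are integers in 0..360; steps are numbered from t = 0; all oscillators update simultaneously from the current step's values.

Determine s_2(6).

Answer: s_2(6) = 27

Derivation:
t=0: [348, 128, 298, 223, 139, 222]
t=1: [220, 211, 176, 166, 229, 150]
t=2: [137, 252, 195, 239, 178, 205]
t=3: [130, 188, 90, 75, 167, 104]
t=4: [144, 100, 238, 194, 267, 77]
t=5: [256, 196, 181, 193, 179, 263]
t=6: [48, 84, 27, 64, 48, 71]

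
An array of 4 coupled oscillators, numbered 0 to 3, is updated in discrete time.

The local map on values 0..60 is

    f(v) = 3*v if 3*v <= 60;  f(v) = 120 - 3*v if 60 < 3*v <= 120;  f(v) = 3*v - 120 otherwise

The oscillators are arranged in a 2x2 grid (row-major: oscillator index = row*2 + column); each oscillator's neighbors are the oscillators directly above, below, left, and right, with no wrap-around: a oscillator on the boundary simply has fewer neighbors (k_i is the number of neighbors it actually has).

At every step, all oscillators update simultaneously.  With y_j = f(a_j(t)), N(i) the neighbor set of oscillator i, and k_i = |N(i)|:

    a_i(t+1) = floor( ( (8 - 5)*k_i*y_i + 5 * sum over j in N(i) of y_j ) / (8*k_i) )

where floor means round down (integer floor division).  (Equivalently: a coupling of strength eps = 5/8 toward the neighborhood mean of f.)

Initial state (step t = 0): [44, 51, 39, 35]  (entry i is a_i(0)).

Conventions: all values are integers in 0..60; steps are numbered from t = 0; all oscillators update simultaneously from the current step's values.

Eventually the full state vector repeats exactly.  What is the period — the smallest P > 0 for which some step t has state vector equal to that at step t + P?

Simulating step by step:
t=0: [44, 51, 39, 35]
t=1: [15, 20, 9, 16]
t=2: [44, 51, 39, 45]
t=3: [15, 20, 9, 16]

Answer: 2
Key observation: The state at step 1, [15, 20, 9, 16], reappears at step 3 — and no state repeats earlier — so the cycle the system enters has period 2.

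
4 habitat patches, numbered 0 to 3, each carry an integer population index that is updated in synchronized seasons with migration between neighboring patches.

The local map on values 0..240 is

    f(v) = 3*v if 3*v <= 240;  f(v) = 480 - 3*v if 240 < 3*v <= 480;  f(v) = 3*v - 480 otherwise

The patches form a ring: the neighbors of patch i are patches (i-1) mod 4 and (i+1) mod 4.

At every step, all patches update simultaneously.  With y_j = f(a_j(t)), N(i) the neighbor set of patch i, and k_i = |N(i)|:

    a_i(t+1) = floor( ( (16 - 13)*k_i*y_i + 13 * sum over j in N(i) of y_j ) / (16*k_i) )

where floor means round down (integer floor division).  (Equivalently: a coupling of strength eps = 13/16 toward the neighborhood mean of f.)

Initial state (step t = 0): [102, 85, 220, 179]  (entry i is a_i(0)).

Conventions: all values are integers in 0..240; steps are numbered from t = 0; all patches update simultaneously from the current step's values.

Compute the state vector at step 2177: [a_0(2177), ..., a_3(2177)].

Answer: [198, 198, 198, 198]
Key observation: The state at step 24, [66, 66, 66, 66], reappears at step 28: the system is in a cycle of period 4 from step 24 on.  Therefore the state at step 2177 equals the state at step 24 + ((2177 - 24) mod 4) = 25, which is [198, 198, 198, 198].

Derivation:
t=0: [102, 85, 220, 179]
t=1: [147, 186, 148, 154]
t=2: [46, 45, 45, 33]
t=3: [120, 136, 120, 129]
t=4: [89, 111, 89, 114]
t=5: [155, 200, 155, 198]
t=6: [97, 34, 97, 33]
t=7: [117, 172, 117, 172]
t=8: [53, 111, 53, 111]
t=9: [149, 156, 149, 156]
t=10: [15, 29, 15, 29]
t=11: [79, 52, 79, 52]
t=12: [171, 221, 171, 221]
t=13: [154, 61, 154, 61]
t=14: [152, 48, 152, 48]
t=15: [121, 46, 121, 46]
t=16: [134, 120, 134, 120]
t=17: [112, 85, 112, 85]
t=18: [209, 159, 209, 159]
t=19: [30, 120, 30, 120]
t=20: [114, 95, 114, 95]
t=21: [184, 148, 184, 148]
t=22: [42, 65, 42, 65]
t=23: [182, 138, 182, 138]
t=24: [66, 66, 66, 66]
t=25: [198, 198, 198, 198]
t=26: [114, 114, 114, 114]
t=27: [138, 138, 138, 138]
t=28: [66, 66, 66, 66]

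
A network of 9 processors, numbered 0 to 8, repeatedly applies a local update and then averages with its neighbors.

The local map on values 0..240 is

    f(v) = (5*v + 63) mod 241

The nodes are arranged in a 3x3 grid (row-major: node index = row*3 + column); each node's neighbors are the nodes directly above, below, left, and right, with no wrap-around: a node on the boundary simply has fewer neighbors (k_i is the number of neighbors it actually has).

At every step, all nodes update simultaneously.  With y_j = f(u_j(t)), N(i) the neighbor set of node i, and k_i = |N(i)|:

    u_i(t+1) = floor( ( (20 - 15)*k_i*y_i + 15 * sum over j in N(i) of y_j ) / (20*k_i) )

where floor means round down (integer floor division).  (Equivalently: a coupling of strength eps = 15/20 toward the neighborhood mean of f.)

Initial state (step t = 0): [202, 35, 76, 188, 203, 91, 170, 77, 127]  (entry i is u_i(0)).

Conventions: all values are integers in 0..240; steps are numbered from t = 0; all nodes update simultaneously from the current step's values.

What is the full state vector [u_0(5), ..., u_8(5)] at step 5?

Simulating step by step:
t=0: [202, 35, 76, 188, 203, 91, 170, 77, 127]
t=1: [131, 165, 153, 113, 126, 142, 139, 181, 145]
t=2: [175, 179, 106, 157, 121, 107, 65, 78, 36]
t=3: [188, 186, 159, 168, 175, 103, 163, 136, 123]
t=4: [88, 104, 80, 147, 114, 160, 113, 146, 92]
t=5: [71, 123, 145, 98, 110, 138, 90, 102, 89]

Answer: [71, 123, 145, 98, 110, 138, 90, 102, 89]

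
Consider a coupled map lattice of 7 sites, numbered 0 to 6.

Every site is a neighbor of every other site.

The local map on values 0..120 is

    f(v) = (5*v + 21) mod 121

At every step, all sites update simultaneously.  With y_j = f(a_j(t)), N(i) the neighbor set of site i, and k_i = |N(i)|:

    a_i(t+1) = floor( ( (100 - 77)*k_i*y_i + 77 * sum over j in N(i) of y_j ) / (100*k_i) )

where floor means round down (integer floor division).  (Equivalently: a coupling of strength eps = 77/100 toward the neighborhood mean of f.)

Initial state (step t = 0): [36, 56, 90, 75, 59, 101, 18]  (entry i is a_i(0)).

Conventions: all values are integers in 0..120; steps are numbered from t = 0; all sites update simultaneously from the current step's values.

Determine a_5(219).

Answer: a_5(219) = 14
Key observation: The state at step 7, [102, 102, 102, 102, 102, 102, 102], reappears at step 12: the system is in a cycle of period 5 from step 7 on.  Therefore the state at step 219 equals the state at step 7 + ((219 - 7) mod 5) = 9, which is [14, 14, 14, 14, 14, 14, 14].

Derivation:
t=0: [36, 56, 90, 75, 59, 101, 18]
t=1: [73, 71, 76, 68, 72, 69, 76]
t=2: [34, 33, 36, 44, 34, 32, 36]
t=3: [77, 76, 78, 82, 77, 76, 78]
t=4: [46, 45, 46, 48, 46, 45, 46]
t=5: [9, 8, 9, 10, 9, 8, 9]
t=6: [65, 64, 65, 65, 65, 64, 65]
t=7: [102, 102, 102, 102, 102, 102, 102]
t=8: [47, 47, 47, 47, 47, 47, 47]
t=9: [14, 14, 14, 14, 14, 14, 14]
t=10: [91, 91, 91, 91, 91, 91, 91]
t=11: [113, 113, 113, 113, 113, 113, 113]
t=12: [102, 102, 102, 102, 102, 102, 102]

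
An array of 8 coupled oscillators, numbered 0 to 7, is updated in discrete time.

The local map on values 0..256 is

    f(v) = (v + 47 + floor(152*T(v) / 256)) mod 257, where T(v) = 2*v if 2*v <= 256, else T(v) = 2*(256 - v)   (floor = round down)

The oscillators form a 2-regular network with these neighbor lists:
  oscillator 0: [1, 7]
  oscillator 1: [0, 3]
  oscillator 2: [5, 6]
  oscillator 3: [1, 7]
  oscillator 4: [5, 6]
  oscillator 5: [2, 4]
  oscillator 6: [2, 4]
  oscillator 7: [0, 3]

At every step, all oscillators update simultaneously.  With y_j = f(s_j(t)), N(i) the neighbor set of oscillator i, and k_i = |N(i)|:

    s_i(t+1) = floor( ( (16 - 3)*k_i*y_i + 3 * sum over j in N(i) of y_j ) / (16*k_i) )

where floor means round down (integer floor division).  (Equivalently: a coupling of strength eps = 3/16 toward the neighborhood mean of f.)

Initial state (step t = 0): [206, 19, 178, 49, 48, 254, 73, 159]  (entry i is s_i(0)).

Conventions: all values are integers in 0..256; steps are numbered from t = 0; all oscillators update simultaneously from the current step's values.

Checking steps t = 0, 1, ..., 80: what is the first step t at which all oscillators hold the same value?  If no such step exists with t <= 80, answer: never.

Simulating step by step:
t=0: [206, 19, 178, 49, 48, 254, 73, 159]  (not all equal)
t=1: [58, 91, 72, 139, 147, 57, 187, 71]  (not all equal)
t=2: [182, 222, 187, 96, 75, 164, 72, 186]  (not all equal)
t=3: [58, 47, 72, 10, 196, 76, 190, 53]  (not all equal)
t=4: [169, 143, 191, 84, 71, 197, 71, 154]  (not all equal)
t=5: [62, 81, 71, 199, 188, 70, 188, 80]  (not all equal)
t=6: [189, 204, 188, 87, 71, 186, 71, 202]  (not all equal)
t=7: [57, 72, 71, 202, 188, 72, 188, 73]  (not all equal)
t=8: [177, 187, 188, 83, 71, 190, 71, 188]  (not all equal)
t=9: [59, 74, 71, 196, 188, 71, 188, 74]  (not all equal)
t=10: [182, 190, 188, 85, 71, 188, 71, 190]  (not all equal)
t=11: [58, 74, 71, 199, 188, 71, 188, 74]  (not all equal)
t=12: [179, 190, 188, 84, 71, 188, 71, 190]  (not all equal)
t=13: [59, 74, 71, 197, 188, 71, 188, 74]  (not all equal)
t=14: [182, 190, 188, 85, 71, 188, 71, 190]  (not all equal)

Answer: never
Key observation: The state at step 10 reappears at step 14 — the system is in a cycle of period 4 from step 10 on.  No step 0..14 is synchronized, and the cycle repeats forever, so no step up to 80 (or ever) has all oscillators equal.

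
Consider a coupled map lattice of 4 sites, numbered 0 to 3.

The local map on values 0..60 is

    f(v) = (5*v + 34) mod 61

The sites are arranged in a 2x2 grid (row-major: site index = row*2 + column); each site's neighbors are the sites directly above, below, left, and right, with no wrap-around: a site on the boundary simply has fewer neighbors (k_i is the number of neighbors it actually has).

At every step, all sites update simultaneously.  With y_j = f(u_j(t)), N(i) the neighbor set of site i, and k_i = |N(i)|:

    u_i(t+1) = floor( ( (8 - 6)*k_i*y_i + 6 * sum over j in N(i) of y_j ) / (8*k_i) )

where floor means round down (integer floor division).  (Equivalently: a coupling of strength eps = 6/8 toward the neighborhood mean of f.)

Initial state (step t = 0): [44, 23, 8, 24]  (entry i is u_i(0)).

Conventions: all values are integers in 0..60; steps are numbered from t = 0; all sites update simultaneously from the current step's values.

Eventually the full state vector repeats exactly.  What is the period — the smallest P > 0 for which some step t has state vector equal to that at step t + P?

Answer: 6
Key observation: The state at step 51, [25, 36, 42, 25], reappears at step 57 — and no state repeats earlier — so the cycle the system enters has period 6.

Derivation:
t=0: [44, 23, 8, 24]
t=1: [17, 22, 19, 23]
t=2: [25, 37, 33, 17]
t=3: [28, 44, 39, 34]
t=4: [34, 29, 38, 26]
t=5: [42, 37, 33, 47]
t=6: [19, 18, 13, 25]
t=7: [16, 17, 26, 24]
t=8: [50, 46, 42, 45]
t=9: [17, 25, 20, 11]
t=10: [32, 41, 35, 25]
t=11: [33, 32, 24, 40]
t=12: [20, 27, 33, 28]
t=13: [26, 35, 28, 36]
t=14: [39, 33, 40, 37]
t=15: [36, 34, 43, 34]
t=16: [17, 24, 20, 15]
t=17: [31, 47, 42, 28]
t=18: [10, 28, 21, 22]
t=19: [31, 29, 21, 31]
t=20: [29, 18, 8, 29]
t=21: [19, 43, 46, 19]
t=22: [11, 6, 10, 11]
t=23: [16, 21, 26, 16]
t=24: [35, 44, 50, 35]
t=25: [25, 22, 29, 25]
t=26: [38, 33, 42, 38]
t=27: [16, 34, 30, 16]
t=28: [21, 45, 40, 21]
t=29: [29, 16, 25, 29]
t=30: [48, 56, 52, 48]
t=31: [29, 24, 35, 29]
t=32: [36, 50, 49, 36]
t=33: [35, 33, 32, 35]
t=34: [16, 23, 22, 16]
t=35: [31, 46, 45, 31]
t=36: [14, 9, 8, 14]
t=37: [22, 36, 35, 22]
t=38: [26, 24, 23, 26]
t=39: [32, 39, 38, 32]
t=40: [35, 19, 18, 35]
t=41: [9, 21, 20, 9]
t=42: [15, 17, 16, 15]
t=43: [53, 50, 49, 53]
t=44: [41, 51, 50, 41]
t=45: [45, 53, 52, 45]
t=46: [43, 25, 23, 43]
t=47: [25, 13, 10, 25]
t=48: [32, 37, 33, 32]
t=49: [22, 17, 12, 22]
t=50: [39, 31, 24, 39]
t=51: [25, 36, 42, 25]
t=52: [20, 35, 27, 20]
t=53: [30, 15, 20, 30]
t=54: [22, 12, 3, 22]
t=55: [36, 24, 28, 36]
t=56: [39, 31, 36, 39]
t=57: [25, 36, 42, 25]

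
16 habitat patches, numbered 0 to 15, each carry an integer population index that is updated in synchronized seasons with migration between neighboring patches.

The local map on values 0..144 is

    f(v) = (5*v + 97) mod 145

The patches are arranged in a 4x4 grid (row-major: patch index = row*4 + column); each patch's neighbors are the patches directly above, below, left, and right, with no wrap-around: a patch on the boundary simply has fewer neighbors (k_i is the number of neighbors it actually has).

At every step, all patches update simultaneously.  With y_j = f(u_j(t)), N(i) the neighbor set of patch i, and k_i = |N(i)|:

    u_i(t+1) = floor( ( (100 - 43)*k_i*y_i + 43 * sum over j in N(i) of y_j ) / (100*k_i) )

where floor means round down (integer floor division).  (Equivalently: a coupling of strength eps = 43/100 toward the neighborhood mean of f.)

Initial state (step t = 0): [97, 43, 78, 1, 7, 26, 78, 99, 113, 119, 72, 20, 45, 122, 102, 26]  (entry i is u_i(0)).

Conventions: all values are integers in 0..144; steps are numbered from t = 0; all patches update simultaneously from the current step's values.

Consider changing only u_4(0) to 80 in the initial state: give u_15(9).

Answer: u_15(9) = 114
Key observation: This trace re-runs the system from the modified initial state.

Derivation:
t=0: [97, 43, 78, 1, 80, 26, 78, 99, 113, 119, 72, 20, 45, 122, 102, 26]
t=1: [19, 32, 54, 71, 59, 73, 47, 36, 76, 97, 38, 46, 63, 96, 48, 63]
t=2: [72, 85, 68, 54, 74, 43, 64, 89, 56, 39, 94, 77, 109, 105, 84, 87]
t=3: [38, 56, 42, 67, 37, 39, 100, 96, 63, 31, 102, 74, 63, 44, 85, 83]
t=4: [129, 72, 44, 115, 116, 38, 29, 108, 122, 80, 41, 53, 101, 60, 68, 69]
t=5: [35, 39, 45, 70, 96, 110, 80, 69, 98, 77, 31, 51, 62, 73, 19, 19]
t=6: [103, 33, 29, 15, 109, 65, 58, 23, 47, 49, 84, 58, 74, 45, 52, 50]
t=7: [56, 104, 89, 50, 64, 110, 95, 69, 44, 60, 80, 84, 34, 39, 62, 67]
t=8: [84, 58, 94, 57, 98, 82, 104, 43, 66, 77, 82, 76, 75, 50, 96, 123]
t=9: [69, 96, 107, 85, 45, 61, 53, 37, 91, 63, 69, 56, 62, 64, 118, 114]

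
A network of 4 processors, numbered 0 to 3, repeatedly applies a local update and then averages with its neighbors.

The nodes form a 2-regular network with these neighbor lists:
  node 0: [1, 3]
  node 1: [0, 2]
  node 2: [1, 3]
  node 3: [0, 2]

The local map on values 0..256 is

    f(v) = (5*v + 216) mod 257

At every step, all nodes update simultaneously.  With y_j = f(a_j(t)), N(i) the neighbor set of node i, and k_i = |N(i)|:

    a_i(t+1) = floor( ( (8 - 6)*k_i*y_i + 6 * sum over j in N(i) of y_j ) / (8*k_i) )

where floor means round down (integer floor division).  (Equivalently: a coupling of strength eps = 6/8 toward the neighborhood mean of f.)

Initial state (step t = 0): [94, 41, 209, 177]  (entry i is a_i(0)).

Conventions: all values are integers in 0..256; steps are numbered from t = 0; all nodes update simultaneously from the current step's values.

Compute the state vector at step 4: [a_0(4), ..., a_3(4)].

Simulating step by step:
t=0: [94, 41, 209, 177]
t=1: [131, 192, 147, 170]
t=2: [94, 142, 114, 114]
t=3: [106, 108, 67, 73]
t=4: [173, 161, 125, 117]

Answer: [173, 161, 125, 117]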